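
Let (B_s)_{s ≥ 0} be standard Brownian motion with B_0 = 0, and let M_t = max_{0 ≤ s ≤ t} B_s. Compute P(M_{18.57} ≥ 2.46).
P(M_{18.57} ≥ 2.46) = 2·P(B_{18.57} ≥ 2.46) = 2(1 − Φ(2.46/√18.57)) ≈ 0.5681

By the reflection principle for Brownian motion, P(M_t ≥ a) = 2 · P(B_t ≥ a) for a ≥ 0. Since B_t ~ N(0, t), P(B_t ≥ 2.46) = 1 − Φ(2.46/√t) = 1 − Φ(2.46/√18.57) = 1 − Φ(0.5709). So
  P(M_{18.57} ≥ 2.46) = 2(1 − Φ(0.5709)) ≈ 0.5681.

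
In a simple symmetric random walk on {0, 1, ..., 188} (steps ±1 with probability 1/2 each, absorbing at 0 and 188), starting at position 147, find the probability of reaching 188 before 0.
P(hit 188 before 0) = 147/188

Let u_k = P(hit 188 before 0 | start at k). Then u_0 = 0, u_188 = 1, and u_k = u_{k-1}/2 + u_{k+1}/2 for 1 ≤ k ≤ 187. This harmonic recurrence is solved by u_k = k/188, giving u_147 = 147/188.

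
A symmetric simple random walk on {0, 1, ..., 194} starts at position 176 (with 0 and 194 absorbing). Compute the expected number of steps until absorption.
E[τ | X_0 = 176] = 3168

Let v_k = E[τ | X_0 = k]. Boundary: v_0 = v_194 = 0. Recurrence: v_k = 1 + (v_{k-1} + v_{k+1})/2 for 1 ≤ k ≤ 193. The particular solution to v_k − (v_{k-1} + v_{k+1})/2 = 1 is v_k = −k^2. Adding homogeneous solution A + B k and matching boundaries gives v_k = k (194 − k). Substituting k = 176: v_176 = 176 · 18 = 3168.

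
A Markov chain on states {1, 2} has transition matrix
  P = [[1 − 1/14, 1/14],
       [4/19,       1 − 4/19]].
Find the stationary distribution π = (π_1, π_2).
π_1 = 56/75, π_2 = 19/75

Solve πP = π with π_1 + π_2 = 1. From πP = π: π_1 · (1 − 1/14) + π_2 · 4/19 = π_1 ⇒ π_2 · 4/19 = π_1 · 1/14 ⇒ π_2/π_1 = (1/14)/(4/19) = 19/56. Together with π_1 + π_2 = 1:
  π_1 = (4/19)/(1/14 + 4/19) = (4/19)/(75/266) = 56/75,
  π_2 = (1/14)/(1/14 + 4/19) = (1/14)/(75/266) = 19/75.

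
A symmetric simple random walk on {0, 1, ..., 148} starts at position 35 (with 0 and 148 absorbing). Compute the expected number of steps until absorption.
E[τ | X_0 = 35] = 3955

Let v_k = E[τ | X_0 = k]. Boundary: v_0 = v_148 = 0. Recurrence: v_k = 1 + (v_{k-1} + v_{k+1})/2 for 1 ≤ k ≤ 147. The particular solution to v_k − (v_{k-1} + v_{k+1})/2 = 1 is v_k = −k^2. Adding homogeneous solution A + B k and matching boundaries gives v_k = k (148 − k). Substituting k = 35: v_35 = 35 · 113 = 3955.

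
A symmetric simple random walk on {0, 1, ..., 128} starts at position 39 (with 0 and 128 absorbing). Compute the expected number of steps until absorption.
E[τ | X_0 = 39] = 3471

Let v_k = E[τ | X_0 = k]. Boundary: v_0 = v_128 = 0. Recurrence: v_k = 1 + (v_{k-1} + v_{k+1})/2 for 1 ≤ k ≤ 127. The particular solution to v_k − (v_{k-1} + v_{k+1})/2 = 1 is v_k = −k^2. Adding homogeneous solution A + B k and matching boundaries gives v_k = k (128 − k). Substituting k = 39: v_39 = 39 · 89 = 3471.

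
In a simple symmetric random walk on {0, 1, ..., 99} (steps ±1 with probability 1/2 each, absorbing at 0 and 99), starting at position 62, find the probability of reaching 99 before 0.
P(hit 99 before 0) = 62/99

Let u_k = P(hit 99 before 0 | start at k). Then u_0 = 0, u_99 = 1, and u_k = u_{k-1}/2 + u_{k+1}/2 for 1 ≤ k ≤ 98. This harmonic recurrence is solved by u_k = k/99, giving u_62 = 62/99.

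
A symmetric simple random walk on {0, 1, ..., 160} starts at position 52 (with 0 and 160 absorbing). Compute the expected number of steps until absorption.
E[τ | X_0 = 52] = 5616

Let v_k = E[τ | X_0 = k]. Boundary: v_0 = v_160 = 0. Recurrence: v_k = 1 + (v_{k-1} + v_{k+1})/2 for 1 ≤ k ≤ 159. The particular solution to v_k − (v_{k-1} + v_{k+1})/2 = 1 is v_k = −k^2. Adding homogeneous solution A + B k and matching boundaries gives v_k = k (160 − k). Substituting k = 52: v_52 = 52 · 108 = 5616.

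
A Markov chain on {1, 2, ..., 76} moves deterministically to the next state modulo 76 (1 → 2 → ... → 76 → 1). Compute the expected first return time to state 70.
E[T_70 | X_0 = 70] = 76

The chain cycles deterministically, so starting at state 70 it returns in exactly 76 steps. Equivalently, the stationary distribution is uniform π_j = 1/76 for every state j, so by Kac's formula E[T_70] = 1/π_70 = 76.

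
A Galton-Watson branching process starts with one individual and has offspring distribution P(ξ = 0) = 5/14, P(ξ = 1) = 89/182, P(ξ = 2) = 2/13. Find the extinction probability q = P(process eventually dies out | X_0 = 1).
q = 1

Mean offspring μ = 0·5/14 + 1·89/182 + 2·2/13 = 145/182 ≤ 1. For μ ≤ 1 with offspring not concentrated at 1, the Galton-Watson process goes extinct almost surely, so q = 1.
(Algebraic check: The pgf is f(s) = 5/14 + 89/182·s + 2/13·s². The extinction probability q is the smallest fixed point of f in [0, 1]. Setting s = f(s):
  2/13·s² + (89/182 − 1)·s + 5/14 = 0
  2/13·s² − (5/14 + 2/13)·s + 5/14 = 0
which factors as (s − 1)·(2/13·s − 5/14) = 0, giving roots s = 1 and s = (5/14)/(2/13) = 65/28. Since 65/28 ≥ 1, the smallest root in [0, 1] is s = 1.)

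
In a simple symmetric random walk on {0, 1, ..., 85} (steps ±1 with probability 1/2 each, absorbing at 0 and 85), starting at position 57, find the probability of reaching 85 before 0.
P(hit 85 before 0) = 57/85

Let u_k = P(hit 85 before 0 | start at k). Then u_0 = 0, u_85 = 1, and u_k = u_{k-1}/2 + u_{k+1}/2 for 1 ≤ k ≤ 84. This harmonic recurrence is solved by u_k = k/85, giving u_57 = 57/85.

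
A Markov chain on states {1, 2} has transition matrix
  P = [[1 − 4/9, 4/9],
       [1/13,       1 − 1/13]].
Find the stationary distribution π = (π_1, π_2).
π_1 = 9/61, π_2 = 52/61

Solve πP = π with π_1 + π_2 = 1. From πP = π: π_1 · (1 − 4/9) + π_2 · 1/13 = π_1 ⇒ π_2 · 1/13 = π_1 · 4/9 ⇒ π_2/π_1 = (4/9)/(1/13) = 52/9. Together with π_1 + π_2 = 1:
  π_1 = (1/13)/(4/9 + 1/13) = (1/13)/(61/117) = 9/61,
  π_2 = (4/9)/(4/9 + 1/13) = (4/9)/(61/117) = 52/61.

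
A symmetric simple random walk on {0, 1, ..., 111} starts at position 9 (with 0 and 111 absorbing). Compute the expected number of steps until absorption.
E[τ | X_0 = 9] = 918

Let v_k = E[τ | X_0 = k]. Boundary: v_0 = v_111 = 0. Recurrence: v_k = 1 + (v_{k-1} + v_{k+1})/2 for 1 ≤ k ≤ 110. The particular solution to v_k − (v_{k-1} + v_{k+1})/2 = 1 is v_k = −k^2. Adding homogeneous solution A + B k and matching boundaries gives v_k = k (111 − k). Substituting k = 9: v_9 = 9 · 102 = 918.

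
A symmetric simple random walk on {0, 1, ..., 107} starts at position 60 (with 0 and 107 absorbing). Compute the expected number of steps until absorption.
E[τ | X_0 = 60] = 2820

Let v_k = E[τ | X_0 = k]. Boundary: v_0 = v_107 = 0. Recurrence: v_k = 1 + (v_{k-1} + v_{k+1})/2 for 1 ≤ k ≤ 106. The particular solution to v_k − (v_{k-1} + v_{k+1})/2 = 1 is v_k = −k^2. Adding homogeneous solution A + B k and matching boundaries gives v_k = k (107 − k). Substituting k = 60: v_60 = 60 · 47 = 2820.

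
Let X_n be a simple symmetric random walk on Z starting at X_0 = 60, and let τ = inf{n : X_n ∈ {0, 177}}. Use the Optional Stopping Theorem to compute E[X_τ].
E[X_τ] = 60

X_n is a martingale and τ is a bounded-mean stopping time (indeed τ is finite a.s. with bounded expectation since the walk is in a bounded region). By the OST, E[X_τ] = E[X_0] = 60. Equivalently: E[X_τ] = 177 · P(hit 177 first) + 0 · P(hit 0 first) = 177 · (60/177) = 60.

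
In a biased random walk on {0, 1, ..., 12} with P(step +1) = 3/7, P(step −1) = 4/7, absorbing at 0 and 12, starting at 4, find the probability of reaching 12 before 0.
P(hit 12 before 0) = (1 − (4/3)^4) / (1 − (4/3)^12) = 6561/92833

Let u_k denote P(reach 12 before 0 | start at k). Boundary: u_0 = 0, u_12 = 1. Recurrence: u_k = 3/7·u_{k+1} + 4/7·u_{k-1} for 1 ≤ k ≤ 11. Try u_k = A + B·r^k with r = q/p = (4/7)/(3/7) = 4/3. Substitution satisfies the recurrence; boundary conditions give:
  u_k = (1 − r^k) / (1 − r^N) = (1 − (4/3)^4) / (1 − (4/3)^12) = 6561/92833.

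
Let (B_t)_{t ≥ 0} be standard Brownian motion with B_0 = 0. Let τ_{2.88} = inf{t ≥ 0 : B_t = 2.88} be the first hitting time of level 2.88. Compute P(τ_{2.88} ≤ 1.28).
P(τ_{2.88} ≤ 1.28) = 2(1 − Φ(2.88/√1.28)) = 2(1 − Φ(2.5456)) ≈ 0.0109

By the reflection principle for standard BM, P(τ_b ≤ t) = 2 · P(B_t ≥ b). Since B_t ~ N(0, t), P(B_t ≥ 2.88) = 1 − Φ(2.88/√t) = 1 − Φ(2.88/√1.28) = 1 − Φ(2.5456) ≈ 0.00545. Doubling: P(τ_{2.88} ≤ 1.28) ≈ 2 · 0.00545 = 0.01090 ≈ 0.0109.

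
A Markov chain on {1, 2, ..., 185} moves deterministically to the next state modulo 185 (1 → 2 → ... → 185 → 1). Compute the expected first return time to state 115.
E[T_115 | X_0 = 115] = 185

The chain cycles deterministically, so starting at state 115 it returns in exactly 185 steps. Equivalently, the stationary distribution is uniform π_j = 1/185 for every state j, so by Kac's formula E[T_115] = 1/π_115 = 185.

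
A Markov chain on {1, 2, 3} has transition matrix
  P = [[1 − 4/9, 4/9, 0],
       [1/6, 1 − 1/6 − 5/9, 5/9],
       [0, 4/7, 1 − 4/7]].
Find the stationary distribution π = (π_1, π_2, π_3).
π = (27/169, 72/169, 70/169)

This is a birth-death chain on three states, which satisfies detailed balance: π_1 · P_{12} = π_2 · P_{21} and π_2 · P_{23} = π_3 · P_{32}.
From π_1 · 4/9 = π_2 · 1/6: π_2/π_1 = (4/9)/(1/6) = 8/3.
From π_2 · 5/9 = π_3 · 4/7: π_3/π_2 = (5/9)/(4/7) = 35/36.
Take π_1 proportional to 1; then unnormalized π = (1, 8/3, 70/27). Normalize by dividing by the sum 169/27:
  π = (27/169, 72/169, 70/169).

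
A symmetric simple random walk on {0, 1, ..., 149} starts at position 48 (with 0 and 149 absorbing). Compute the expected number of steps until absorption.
E[τ | X_0 = 48] = 4848

Let v_k = E[τ | X_0 = k]. Boundary: v_0 = v_149 = 0. Recurrence: v_k = 1 + (v_{k-1} + v_{k+1})/2 for 1 ≤ k ≤ 148. The particular solution to v_k − (v_{k-1} + v_{k+1})/2 = 1 is v_k = −k^2. Adding homogeneous solution A + B k and matching boundaries gives v_k = k (149 − k). Substituting k = 48: v_48 = 48 · 101 = 4848.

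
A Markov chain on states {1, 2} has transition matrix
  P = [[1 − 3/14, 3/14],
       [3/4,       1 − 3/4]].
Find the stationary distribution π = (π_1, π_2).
π_1 = 7/9, π_2 = 2/9

Solve πP = π with π_1 + π_2 = 1. From πP = π: π_1 · (1 − 3/14) + π_2 · 3/4 = π_1 ⇒ π_2 · 3/4 = π_1 · 3/14 ⇒ π_2/π_1 = (3/14)/(3/4) = 2/7. Together with π_1 + π_2 = 1:
  π_1 = (3/4)/(3/14 + 3/4) = (3/4)/(27/28) = 7/9,
  π_2 = (3/14)/(3/14 + 3/4) = (3/14)/(27/28) = 2/9.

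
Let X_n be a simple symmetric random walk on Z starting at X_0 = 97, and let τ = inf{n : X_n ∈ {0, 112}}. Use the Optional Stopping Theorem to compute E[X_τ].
E[X_τ] = 97

X_n is a martingale and τ is a bounded-mean stopping time (indeed τ is finite a.s. with bounded expectation since the walk is in a bounded region). By the OST, E[X_τ] = E[X_0] = 97. Equivalently: E[X_τ] = 112 · P(hit 112 first) + 0 · P(hit 0 first) = 112 · (97/112) = 97.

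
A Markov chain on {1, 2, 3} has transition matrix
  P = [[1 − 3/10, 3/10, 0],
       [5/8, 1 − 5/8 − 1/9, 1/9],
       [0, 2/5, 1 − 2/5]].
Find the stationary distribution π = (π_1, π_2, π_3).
π = (75/121, 36/121, 10/121)

This is a birth-death chain on three states, which satisfies detailed balance: π_1 · P_{12} = π_2 · P_{21} and π_2 · P_{23} = π_3 · P_{32}.
From π_1 · 3/10 = π_2 · 5/8: π_2/π_1 = (3/10)/(5/8) = 12/25.
From π_2 · 1/9 = π_3 · 2/5: π_3/π_2 = (1/9)/(2/5) = 5/18.
Take π_1 proportional to 1; then unnormalized π = (1, 12/25, 2/15). Normalize by dividing by the sum 121/75:
  π = (75/121, 36/121, 10/121).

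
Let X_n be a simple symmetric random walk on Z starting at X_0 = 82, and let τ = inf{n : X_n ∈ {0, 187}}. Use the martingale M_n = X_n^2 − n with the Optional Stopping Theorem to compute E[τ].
E[τ] = 8610

M_n = X_n^2 − n is a martingale (since E[X_{n+1}^2 | F_n] = X_n^2 + 1). By OST (τ has finite mean in a bounded region), E[M_τ] = E[M_0] = X_0^2 − 0 = 82^2 = 6724. Also E[M_τ] = E[X_τ^2] − E[τ]. The walk exits at 0 or 187, with P(hit 187 first) = 82/187, so E[X_τ^2] = 187^2 · 82/187 + 0 = 15334. Thus E[τ] = E[X_τ^2] − E[M_τ] = 15334 − 6724 = 8610 = 82(187 − 82) = 8610.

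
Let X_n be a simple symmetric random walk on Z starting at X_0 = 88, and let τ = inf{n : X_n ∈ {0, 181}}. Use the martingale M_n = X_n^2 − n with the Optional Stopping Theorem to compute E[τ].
E[τ] = 8184

M_n = X_n^2 − n is a martingale (since E[X_{n+1}^2 | F_n] = X_n^2 + 1). By OST (τ has finite mean in a bounded region), E[M_τ] = E[M_0] = X_0^2 − 0 = 88^2 = 7744. Also E[M_τ] = E[X_τ^2] − E[τ]. The walk exits at 0 or 181, with P(hit 181 first) = 88/181, so E[X_τ^2] = 181^2 · 88/181 + 0 = 15928. Thus E[τ] = E[X_τ^2] − E[M_τ] = 15928 − 7744 = 8184 = 88(181 − 88) = 8184.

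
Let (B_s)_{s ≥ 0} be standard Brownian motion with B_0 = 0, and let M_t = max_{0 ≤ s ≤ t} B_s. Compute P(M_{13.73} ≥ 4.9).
P(M_{13.73} ≥ 4.9) = 2·P(B_{13.73} ≥ 4.9) = 2(1 − Φ(4.9/√13.73)) ≈ 0.1860

By the reflection principle for Brownian motion, P(M_t ≥ a) = 2 · P(B_t ≥ a) for a ≥ 0. Since B_t ~ N(0, t), P(B_t ≥ 4.9) = 1 − Φ(4.9/√t) = 1 − Φ(4.9/√13.73) = 1 − Φ(1.3224). So
  P(M_{13.73} ≥ 4.9) = 2(1 − Φ(1.3224)) ≈ 0.1860.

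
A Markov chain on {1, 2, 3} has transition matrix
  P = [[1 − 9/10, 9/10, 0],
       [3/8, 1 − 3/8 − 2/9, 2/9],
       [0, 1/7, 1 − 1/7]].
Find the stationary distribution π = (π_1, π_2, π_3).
π = (15/107, 36/107, 56/107)

This is a birth-death chain on three states, which satisfies detailed balance: π_1 · P_{12} = π_2 · P_{21} and π_2 · P_{23} = π_3 · P_{32}.
From π_1 · 9/10 = π_2 · 3/8: π_2/π_1 = (9/10)/(3/8) = 12/5.
From π_2 · 2/9 = π_3 · 1/7: π_3/π_2 = (2/9)/(1/7) = 14/9.
Take π_1 proportional to 1; then unnormalized π = (1, 12/5, 56/15). Normalize by dividing by the sum 107/15:
  π = (15/107, 36/107, 56/107).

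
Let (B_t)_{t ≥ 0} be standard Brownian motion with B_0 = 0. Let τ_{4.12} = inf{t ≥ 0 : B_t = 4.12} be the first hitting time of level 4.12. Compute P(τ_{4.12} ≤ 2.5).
P(τ_{4.12} ≤ 2.5) = 2(1 − Φ(4.12/√2.5)) = 2(1 − Φ(2.6057)) ≈ 0.0092

By the reflection principle for standard BM, P(τ_b ≤ t) = 2 · P(B_t ≥ b). Since B_t ~ N(0, t), P(B_t ≥ 4.12) = 1 − Φ(4.12/√t) = 1 − Φ(4.12/√2.5) = 1 − Φ(2.6057) ≈ 0.00458. Doubling: P(τ_{4.12} ≤ 2.5) ≈ 2 · 0.00458 = 0.00916 ≈ 0.0092.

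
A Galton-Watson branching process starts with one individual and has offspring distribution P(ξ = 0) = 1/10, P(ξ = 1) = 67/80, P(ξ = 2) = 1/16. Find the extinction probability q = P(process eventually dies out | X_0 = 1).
q = 1

Mean offspring μ = 0·1/10 + 1·67/80 + 2·1/16 = 77/80 ≤ 1. For μ ≤ 1 with offspring not concentrated at 1, the Galton-Watson process goes extinct almost surely, so q = 1.
(Algebraic check: The pgf is f(s) = 1/10 + 67/80·s + 1/16·s². The extinction probability q is the smallest fixed point of f in [0, 1]. Setting s = f(s):
  1/16·s² + (67/80 − 1)·s + 1/10 = 0
  1/16·s² − (1/10 + 1/16)·s + 1/10 = 0
which factors as (s − 1)·(1/16·s − 1/10) = 0, giving roots s = 1 and s = (1/10)/(1/16) = 8/5. Since 8/5 ≥ 1, the smallest root in [0, 1] is s = 1.)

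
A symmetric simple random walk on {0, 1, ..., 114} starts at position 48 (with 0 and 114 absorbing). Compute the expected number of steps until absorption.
E[τ | X_0 = 48] = 3168

Let v_k = E[τ | X_0 = k]. Boundary: v_0 = v_114 = 0. Recurrence: v_k = 1 + (v_{k-1} + v_{k+1})/2 for 1 ≤ k ≤ 113. The particular solution to v_k − (v_{k-1} + v_{k+1})/2 = 1 is v_k = −k^2. Adding homogeneous solution A + B k and matching boundaries gives v_k = k (114 − k). Substituting k = 48: v_48 = 48 · 66 = 3168.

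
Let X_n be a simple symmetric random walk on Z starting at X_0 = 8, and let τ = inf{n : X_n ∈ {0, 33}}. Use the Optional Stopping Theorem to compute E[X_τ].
E[X_τ] = 8

X_n is a martingale and τ is a bounded-mean stopping time (indeed τ is finite a.s. with bounded expectation since the walk is in a bounded region). By the OST, E[X_τ] = E[X_0] = 8. Equivalently: E[X_τ] = 33 · P(hit 33 first) + 0 · P(hit 0 first) = 33 · (8/33) = 8.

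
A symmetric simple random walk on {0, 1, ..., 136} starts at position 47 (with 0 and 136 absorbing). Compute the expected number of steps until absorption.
E[τ | X_0 = 47] = 4183

Let v_k = E[τ | X_0 = k]. Boundary: v_0 = v_136 = 0. Recurrence: v_k = 1 + (v_{k-1} + v_{k+1})/2 for 1 ≤ k ≤ 135. The particular solution to v_k − (v_{k-1} + v_{k+1})/2 = 1 is v_k = −k^2. Adding homogeneous solution A + B k and matching boundaries gives v_k = k (136 − k). Substituting k = 47: v_47 = 47 · 89 = 4183.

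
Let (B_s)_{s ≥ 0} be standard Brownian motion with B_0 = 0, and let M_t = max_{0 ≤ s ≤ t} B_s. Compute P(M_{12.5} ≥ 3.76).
P(M_{12.5} ≥ 3.76) = 2·P(B_{12.5} ≥ 3.76) = 2(1 − Φ(3.76/√12.5)) ≈ 0.2876

By the reflection principle for Brownian motion, P(M_t ≥ a) = 2 · P(B_t ≥ a) for a ≥ 0. Since B_t ~ N(0, t), P(B_t ≥ 3.76) = 1 − Φ(3.76/√t) = 1 − Φ(3.76/√12.5) = 1 − Φ(1.0635). So
  P(M_{12.5} ≥ 3.76) = 2(1 − Φ(1.0635)) ≈ 0.2876.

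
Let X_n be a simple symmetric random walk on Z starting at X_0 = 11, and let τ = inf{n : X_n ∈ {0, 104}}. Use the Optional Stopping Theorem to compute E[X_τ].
E[X_τ] = 11

X_n is a martingale and τ is a bounded-mean stopping time (indeed τ is finite a.s. with bounded expectation since the walk is in a bounded region). By the OST, E[X_τ] = E[X_0] = 11. Equivalently: E[X_τ] = 104 · P(hit 104 first) + 0 · P(hit 0 first) = 104 · (11/104) = 11.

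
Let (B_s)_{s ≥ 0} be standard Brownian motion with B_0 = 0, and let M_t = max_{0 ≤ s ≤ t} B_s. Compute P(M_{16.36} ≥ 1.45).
P(M_{16.36} ≥ 1.45) = 2·P(B_{16.36} ≥ 1.45) = 2(1 − Φ(1.45/√16.36)) ≈ 0.7200

By the reflection principle for Brownian motion, P(M_t ≥ a) = 2 · P(B_t ≥ a) for a ≥ 0. Since B_t ~ N(0, t), P(B_t ≥ 1.45) = 1 − Φ(1.45/√t) = 1 − Φ(1.45/√16.36) = 1 − Φ(0.3585). So
  P(M_{16.36} ≥ 1.45) = 2(1 − Φ(0.3585)) ≈ 0.7200.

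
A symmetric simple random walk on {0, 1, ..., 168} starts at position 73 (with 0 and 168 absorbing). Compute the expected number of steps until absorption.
E[τ | X_0 = 73] = 6935

Let v_k = E[τ | X_0 = k]. Boundary: v_0 = v_168 = 0. Recurrence: v_k = 1 + (v_{k-1} + v_{k+1})/2 for 1 ≤ k ≤ 167. The particular solution to v_k − (v_{k-1} + v_{k+1})/2 = 1 is v_k = −k^2. Adding homogeneous solution A + B k and matching boundaries gives v_k = k (168 − k). Substituting k = 73: v_73 = 73 · 95 = 6935.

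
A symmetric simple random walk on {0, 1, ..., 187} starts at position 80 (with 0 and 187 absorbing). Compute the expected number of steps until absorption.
E[τ | X_0 = 80] = 8560

Let v_k = E[τ | X_0 = k]. Boundary: v_0 = v_187 = 0. Recurrence: v_k = 1 + (v_{k-1} + v_{k+1})/2 for 1 ≤ k ≤ 186. The particular solution to v_k − (v_{k-1} + v_{k+1})/2 = 1 is v_k = −k^2. Adding homogeneous solution A + B k and matching boundaries gives v_k = k (187 − k). Substituting k = 80: v_80 = 80 · 107 = 8560.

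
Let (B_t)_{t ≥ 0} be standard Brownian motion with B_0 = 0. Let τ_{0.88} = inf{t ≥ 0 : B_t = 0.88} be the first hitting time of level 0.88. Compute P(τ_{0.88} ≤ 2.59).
P(τ_{0.88} ≤ 2.59) = 2(1 − Φ(0.88/√2.59)) = 2(1 − Φ(0.5468)) ≈ 0.5845

By the reflection principle for standard BM, P(τ_b ≤ t) = 2 · P(B_t ≥ b). Since B_t ~ N(0, t), P(B_t ≥ 0.88) = 1 − Φ(0.88/√t) = 1 − Φ(0.88/√2.59) = 1 − Φ(0.5468) ≈ 0.29226. Doubling: P(τ_{0.88} ≤ 2.59) ≈ 2 · 0.29226 = 0.58452 ≈ 0.5845.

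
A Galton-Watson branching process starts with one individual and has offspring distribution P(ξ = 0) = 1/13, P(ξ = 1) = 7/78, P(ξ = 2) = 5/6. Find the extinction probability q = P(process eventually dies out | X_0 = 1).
q = 6/65

The pgf is f(s) = 1/13 + 7/78·s + 5/6·s². The extinction probability q is the smallest fixed point of f in [0, 1]. Setting s = f(s):
  5/6·s² + (7/78 − 1)·s + 1/13 = 0
  5/6·s² − (1/13 + 5/6)·s + 1/13 = 0
which factors as (s − 1)·(5/6·s − 1/13) = 0, giving roots s = 1 and s = (1/13)/(5/6) = 6/65.
Mean offspring μ = 7/78 + 2·5/6 = 137/78 > 1 (supercritical), so q < 1. The extinction probability is the smaller root: q = (1/13)/(5/6) = 6/65.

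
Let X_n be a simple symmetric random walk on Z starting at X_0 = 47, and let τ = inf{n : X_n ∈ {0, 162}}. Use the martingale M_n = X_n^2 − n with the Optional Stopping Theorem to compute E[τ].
E[τ] = 5405

M_n = X_n^2 − n is a martingale (since E[X_{n+1}^2 | F_n] = X_n^2 + 1). By OST (τ has finite mean in a bounded region), E[M_τ] = E[M_0] = X_0^2 − 0 = 47^2 = 2209. Also E[M_τ] = E[X_τ^2] − E[τ]. The walk exits at 0 or 162, with P(hit 162 first) = 47/162, so E[X_τ^2] = 162^2 · 47/162 + 0 = 7614. Thus E[τ] = E[X_τ^2] − E[M_τ] = 7614 − 2209 = 5405 = 47(162 − 47) = 5405.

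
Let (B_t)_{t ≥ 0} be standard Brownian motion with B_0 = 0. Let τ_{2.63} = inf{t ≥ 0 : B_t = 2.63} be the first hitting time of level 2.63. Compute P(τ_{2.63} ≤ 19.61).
P(τ_{2.63} ≤ 19.61) = 2(1 − Φ(2.63/√19.61)) = 2(1 − Φ(0.5939)) ≈ 0.5526

By the reflection principle for standard BM, P(τ_b ≤ t) = 2 · P(B_t ≥ b). Since B_t ~ N(0, t), P(B_t ≥ 2.63) = 1 − Φ(2.63/√t) = 1 − Φ(2.63/√19.61) = 1 − Φ(0.5939) ≈ 0.27629. Doubling: P(τ_{2.63} ≤ 19.61) ≈ 2 · 0.27629 = 0.55258 ≈ 0.5526.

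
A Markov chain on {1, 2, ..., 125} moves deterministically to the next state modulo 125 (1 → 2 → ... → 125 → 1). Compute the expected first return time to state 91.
E[T_91 | X_0 = 91] = 125

The chain cycles deterministically, so starting at state 91 it returns in exactly 125 steps. Equivalently, the stationary distribution is uniform π_j = 1/125 for every state j, so by Kac's formula E[T_91] = 1/π_91 = 125.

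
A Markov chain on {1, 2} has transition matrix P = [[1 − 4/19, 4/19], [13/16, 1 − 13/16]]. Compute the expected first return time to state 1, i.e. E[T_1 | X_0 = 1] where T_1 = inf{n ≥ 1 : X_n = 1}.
E[T_1 | X_0 = 1] = 1/π_1 = 311/247

For an irreducible recurrent Markov chain with stationary distribution π, E[T_i | X_0 = i] = 1/π_i (Kac's formula). Here π_1 = (13/16)/(4/19 + 13/16) = (13/16)/(311/304) = 247/311, so E[T_1 | X_0 = 1] = 1/π_1 = (4/19 + 13/16)/(13/16) = (311/304)/(13/16) = 311/247.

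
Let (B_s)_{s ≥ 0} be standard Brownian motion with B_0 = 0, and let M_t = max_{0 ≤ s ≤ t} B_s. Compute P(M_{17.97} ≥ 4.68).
P(M_{17.97} ≥ 4.68) = 2·P(B_{17.97} ≥ 4.68) = 2(1 − Φ(4.68/√17.97)) ≈ 0.2696

By the reflection principle for Brownian motion, P(M_t ≥ a) = 2 · P(B_t ≥ a) for a ≥ 0. Since B_t ~ N(0, t), P(B_t ≥ 4.68) = 1 − Φ(4.68/√t) = 1 − Φ(4.68/√17.97) = 1 − Φ(1.1040). So
  P(M_{17.97} ≥ 4.68) = 2(1 − Φ(1.1040)) ≈ 0.2696.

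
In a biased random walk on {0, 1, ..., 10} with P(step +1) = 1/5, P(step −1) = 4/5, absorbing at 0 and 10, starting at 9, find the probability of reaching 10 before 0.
P(hit 10 before 0) = (1 − (4)^9) / (1 − (4)^10) = 87381/349525

Let u_k denote P(reach 10 before 0 | start at k). Boundary: u_0 = 0, u_10 = 1. Recurrence: u_k = 1/5·u_{k+1} + 4/5·u_{k-1} for 1 ≤ k ≤ 9. Try u_k = A + B·r^k with r = q/p = (4/5)/(1/5) = 4. Substitution satisfies the recurrence; boundary conditions give:
  u_k = (1 − r^k) / (1 − r^N) = (1 − (4)^9) / (1 − (4)^10) = 87381/349525.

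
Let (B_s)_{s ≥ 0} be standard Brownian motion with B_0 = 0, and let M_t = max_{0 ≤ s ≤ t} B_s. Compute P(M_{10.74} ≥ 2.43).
P(M_{10.74} ≥ 2.43) = 2·P(B_{10.74} ≥ 2.43) = 2(1 − Φ(2.43/√10.74)) ≈ 0.4584

By the reflection principle for Brownian motion, P(M_t ≥ a) = 2 · P(B_t ≥ a) for a ≥ 0. Since B_t ~ N(0, t), P(B_t ≥ 2.43) = 1 − Φ(2.43/√t) = 1 − Φ(2.43/√10.74) = 1 − Φ(0.7415). So
  P(M_{10.74} ≥ 2.43) = 2(1 − Φ(0.7415)) ≈ 0.4584.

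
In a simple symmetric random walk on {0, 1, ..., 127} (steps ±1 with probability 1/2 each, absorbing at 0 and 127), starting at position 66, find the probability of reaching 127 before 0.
P(hit 127 before 0) = 66/127

Let u_k = P(hit 127 before 0 | start at k). Then u_0 = 0, u_127 = 1, and u_k = u_{k-1}/2 + u_{k+1}/2 for 1 ≤ k ≤ 126. This harmonic recurrence is solved by u_k = k/127, giving u_66 = 66/127.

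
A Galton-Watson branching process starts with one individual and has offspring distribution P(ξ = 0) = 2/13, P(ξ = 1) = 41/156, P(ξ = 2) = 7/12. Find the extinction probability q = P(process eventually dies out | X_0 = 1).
q = 24/91

The pgf is f(s) = 2/13 + 41/156·s + 7/12·s². The extinction probability q is the smallest fixed point of f in [0, 1]. Setting s = f(s):
  7/12·s² + (41/156 − 1)·s + 2/13 = 0
  7/12·s² − (2/13 + 7/12)·s + 2/13 = 0
which factors as (s − 1)·(7/12·s − 2/13) = 0, giving roots s = 1 and s = (2/13)/(7/12) = 24/91.
Mean offspring μ = 41/156 + 2·7/12 = 223/156 > 1 (supercritical), so q < 1. The extinction probability is the smaller root: q = (2/13)/(7/12) = 24/91.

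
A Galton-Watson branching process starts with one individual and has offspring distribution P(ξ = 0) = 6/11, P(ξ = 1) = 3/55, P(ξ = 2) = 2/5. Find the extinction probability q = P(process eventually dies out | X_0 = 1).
q = 1

Mean offspring μ = 0·6/11 + 1·3/55 + 2·2/5 = 47/55 ≤ 1. For μ ≤ 1 with offspring not concentrated at 1, the Galton-Watson process goes extinct almost surely, so q = 1.
(Algebraic check: The pgf is f(s) = 6/11 + 3/55·s + 2/5·s². The extinction probability q is the smallest fixed point of f in [0, 1]. Setting s = f(s):
  2/5·s² + (3/55 − 1)·s + 6/11 = 0
  2/5·s² − (6/11 + 2/5)·s + 6/11 = 0
which factors as (s − 1)·(2/5·s − 6/11) = 0, giving roots s = 1 and s = (6/11)/(2/5) = 15/11. Since 15/11 ≥ 1, the smallest root in [0, 1] is s = 1.)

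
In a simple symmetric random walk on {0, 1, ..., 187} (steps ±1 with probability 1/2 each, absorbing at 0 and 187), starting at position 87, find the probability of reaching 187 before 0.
P(hit 187 before 0) = 87/187

Let u_k = P(hit 187 before 0 | start at k). Then u_0 = 0, u_187 = 1, and u_k = u_{k-1}/2 + u_{k+1}/2 for 1 ≤ k ≤ 186. This harmonic recurrence is solved by u_k = k/187, giving u_87 = 87/187.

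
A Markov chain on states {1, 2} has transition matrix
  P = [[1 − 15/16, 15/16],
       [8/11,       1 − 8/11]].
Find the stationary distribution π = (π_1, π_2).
π_1 = 128/293, π_2 = 165/293

Solve πP = π with π_1 + π_2 = 1. From πP = π: π_1 · (1 − 15/16) + π_2 · 8/11 = π_1 ⇒ π_2 · 8/11 = π_1 · 15/16 ⇒ π_2/π_1 = (15/16)/(8/11) = 165/128. Together with π_1 + π_2 = 1:
  π_1 = (8/11)/(15/16 + 8/11) = (8/11)/(293/176) = 128/293,
  π_2 = (15/16)/(15/16 + 8/11) = (15/16)/(293/176) = 165/293.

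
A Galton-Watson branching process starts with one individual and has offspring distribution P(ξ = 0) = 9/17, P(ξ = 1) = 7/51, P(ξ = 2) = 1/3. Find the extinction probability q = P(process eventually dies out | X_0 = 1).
q = 1

Mean offspring μ = 0·9/17 + 1·7/51 + 2·1/3 = 41/51 ≤ 1. For μ ≤ 1 with offspring not concentrated at 1, the Galton-Watson process goes extinct almost surely, so q = 1.
(Algebraic check: The pgf is f(s) = 9/17 + 7/51·s + 1/3·s². The extinction probability q is the smallest fixed point of f in [0, 1]. Setting s = f(s):
  1/3·s² + (7/51 − 1)·s + 9/17 = 0
  1/3·s² − (9/17 + 1/3)·s + 9/17 = 0
which factors as (s − 1)·(1/3·s − 9/17) = 0, giving roots s = 1 and s = (9/17)/(1/3) = 27/17. Since 27/17 ≥ 1, the smallest root in [0, 1] is s = 1.)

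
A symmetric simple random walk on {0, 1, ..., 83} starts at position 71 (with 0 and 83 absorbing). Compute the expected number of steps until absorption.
E[τ | X_0 = 71] = 852

Let v_k = E[τ | X_0 = k]. Boundary: v_0 = v_83 = 0. Recurrence: v_k = 1 + (v_{k-1} + v_{k+1})/2 for 1 ≤ k ≤ 82. The particular solution to v_k − (v_{k-1} + v_{k+1})/2 = 1 is v_k = −k^2. Adding homogeneous solution A + B k and matching boundaries gives v_k = k (83 − k). Substituting k = 71: v_71 = 71 · 12 = 852.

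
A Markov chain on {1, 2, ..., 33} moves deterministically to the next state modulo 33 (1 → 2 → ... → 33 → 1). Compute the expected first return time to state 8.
E[T_8 | X_0 = 8] = 33

The chain cycles deterministically, so starting at state 8 it returns in exactly 33 steps. Equivalently, the stationary distribution is uniform π_j = 1/33 for every state j, so by Kac's formula E[T_8] = 1/π_8 = 33.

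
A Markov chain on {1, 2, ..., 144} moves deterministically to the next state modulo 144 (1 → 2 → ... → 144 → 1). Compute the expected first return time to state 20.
E[T_20 | X_0 = 20] = 144

The chain cycles deterministically, so starting at state 20 it returns in exactly 144 steps. Equivalently, the stationary distribution is uniform π_j = 1/144 for every state j, so by Kac's formula E[T_20] = 1/π_20 = 144.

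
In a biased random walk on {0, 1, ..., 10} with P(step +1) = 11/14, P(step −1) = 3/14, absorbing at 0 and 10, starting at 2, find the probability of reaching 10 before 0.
P(hit 10 before 0) = (1 − (3/11)^2) / (1 − (3/11)^10) = 214358881/231583621

Let u_k denote P(reach 10 before 0 | start at k). Boundary: u_0 = 0, u_10 = 1. Recurrence: u_k = 11/14·u_{k+1} + 3/14·u_{k-1} for 1 ≤ k ≤ 9. Try u_k = A + B·r^k with r = q/p = (3/14)/(11/14) = 3/11. Substitution satisfies the recurrence; boundary conditions give:
  u_k = (1 − r^k) / (1 − r^N) = (1 − (3/11)^2) / (1 − (3/11)^10) = 214358881/231583621.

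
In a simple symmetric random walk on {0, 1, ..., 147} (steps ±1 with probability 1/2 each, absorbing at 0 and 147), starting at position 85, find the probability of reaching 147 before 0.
P(hit 147 before 0) = 85/147

Let u_k = P(hit 147 before 0 | start at k). Then u_0 = 0, u_147 = 1, and u_k = u_{k-1}/2 + u_{k+1}/2 for 1 ≤ k ≤ 146. This harmonic recurrence is solved by u_k = k/147, giving u_85 = 85/147.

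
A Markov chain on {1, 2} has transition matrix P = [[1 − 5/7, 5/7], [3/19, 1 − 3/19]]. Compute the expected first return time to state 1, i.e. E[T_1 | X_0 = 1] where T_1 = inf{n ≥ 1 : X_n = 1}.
E[T_1 | X_0 = 1] = 1/π_1 = 116/21

For an irreducible recurrent Markov chain with stationary distribution π, E[T_i | X_0 = i] = 1/π_i (Kac's formula). Here π_1 = (3/19)/(5/7 + 3/19) = (3/19)/(116/133) = 21/116, so E[T_1 | X_0 = 1] = 1/π_1 = (5/7 + 3/19)/(3/19) = (116/133)/(3/19) = 116/21.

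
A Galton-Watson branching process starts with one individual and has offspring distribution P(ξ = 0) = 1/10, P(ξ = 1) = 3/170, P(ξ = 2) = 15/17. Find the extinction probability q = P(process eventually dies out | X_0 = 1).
q = 17/150

The pgf is f(s) = 1/10 + 3/170·s + 15/17·s². The extinction probability q is the smallest fixed point of f in [0, 1]. Setting s = f(s):
  15/17·s² + (3/170 − 1)·s + 1/10 = 0
  15/17·s² − (1/10 + 15/17)·s + 1/10 = 0
which factors as (s − 1)·(15/17·s − 1/10) = 0, giving roots s = 1 and s = (1/10)/(15/17) = 17/150.
Mean offspring μ = 3/170 + 2·15/17 = 303/170 > 1 (supercritical), so q < 1. The extinction probability is the smaller root: q = (1/10)/(15/17) = 17/150.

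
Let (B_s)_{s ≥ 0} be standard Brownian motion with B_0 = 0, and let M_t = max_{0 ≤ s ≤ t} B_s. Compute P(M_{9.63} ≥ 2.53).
P(M_{9.63} ≥ 2.53) = 2·P(B_{9.63} ≥ 2.53) = 2(1 − Φ(2.53/√9.63)) ≈ 0.4149

By the reflection principle for Brownian motion, P(M_t ≥ a) = 2 · P(B_t ≥ a) for a ≥ 0. Since B_t ~ N(0, t), P(B_t ≥ 2.53) = 1 − Φ(2.53/√t) = 1 − Φ(2.53/√9.63) = 1 − Φ(0.8153). So
  P(M_{9.63} ≥ 2.53) = 2(1 − Φ(0.8153)) ≈ 0.4149.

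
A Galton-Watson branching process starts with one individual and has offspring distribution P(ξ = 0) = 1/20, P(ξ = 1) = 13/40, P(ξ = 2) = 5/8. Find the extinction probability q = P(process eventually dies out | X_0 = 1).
q = 2/25

The pgf is f(s) = 1/20 + 13/40·s + 5/8·s². The extinction probability q is the smallest fixed point of f in [0, 1]. Setting s = f(s):
  5/8·s² + (13/40 − 1)·s + 1/20 = 0
  5/8·s² − (1/20 + 5/8)·s + 1/20 = 0
which factors as (s − 1)·(5/8·s − 1/20) = 0, giving roots s = 1 and s = (1/20)/(5/8) = 2/25.
Mean offspring μ = 13/40 + 2·5/8 = 63/40 > 1 (supercritical), so q < 1. The extinction probability is the smaller root: q = (1/20)/(5/8) = 2/25.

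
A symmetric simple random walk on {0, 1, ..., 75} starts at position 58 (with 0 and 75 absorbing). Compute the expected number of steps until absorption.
E[τ | X_0 = 58] = 986

Let v_k = E[τ | X_0 = k]. Boundary: v_0 = v_75 = 0. Recurrence: v_k = 1 + (v_{k-1} + v_{k+1})/2 for 1 ≤ k ≤ 74. The particular solution to v_k − (v_{k-1} + v_{k+1})/2 = 1 is v_k = −k^2. Adding homogeneous solution A + B k and matching boundaries gives v_k = k (75 − k). Substituting k = 58: v_58 = 58 · 17 = 986.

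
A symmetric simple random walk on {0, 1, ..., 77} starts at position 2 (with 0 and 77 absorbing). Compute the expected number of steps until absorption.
E[τ | X_0 = 2] = 150

Let v_k = E[τ | X_0 = k]. Boundary: v_0 = v_77 = 0. Recurrence: v_k = 1 + (v_{k-1} + v_{k+1})/2 for 1 ≤ k ≤ 76. The particular solution to v_k − (v_{k-1} + v_{k+1})/2 = 1 is v_k = −k^2. Adding homogeneous solution A + B k and matching boundaries gives v_k = k (77 − k). Substituting k = 2: v_2 = 2 · 75 = 150.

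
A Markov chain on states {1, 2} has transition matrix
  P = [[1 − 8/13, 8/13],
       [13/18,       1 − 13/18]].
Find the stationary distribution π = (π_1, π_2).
π_1 = 169/313, π_2 = 144/313

Solve πP = π with π_1 + π_2 = 1. From πP = π: π_1 · (1 − 8/13) + π_2 · 13/18 = π_1 ⇒ π_2 · 13/18 = π_1 · 8/13 ⇒ π_2/π_1 = (8/13)/(13/18) = 144/169. Together with π_1 + π_2 = 1:
  π_1 = (13/18)/(8/13 + 13/18) = (13/18)/(313/234) = 169/313,
  π_2 = (8/13)/(8/13 + 13/18) = (8/13)/(313/234) = 144/313.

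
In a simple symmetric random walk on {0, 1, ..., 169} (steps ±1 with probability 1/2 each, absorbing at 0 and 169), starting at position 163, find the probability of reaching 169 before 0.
P(hit 169 before 0) = 163/169

Let u_k = P(hit 169 before 0 | start at k). Then u_0 = 0, u_169 = 1, and u_k = u_{k-1}/2 + u_{k+1}/2 for 1 ≤ k ≤ 168. This harmonic recurrence is solved by u_k = k/169, giving u_163 = 163/169.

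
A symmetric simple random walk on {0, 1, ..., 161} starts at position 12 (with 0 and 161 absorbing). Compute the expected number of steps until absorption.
E[τ | X_0 = 12] = 1788

Let v_k = E[τ | X_0 = k]. Boundary: v_0 = v_161 = 0. Recurrence: v_k = 1 + (v_{k-1} + v_{k+1})/2 for 1 ≤ k ≤ 160. The particular solution to v_k − (v_{k-1} + v_{k+1})/2 = 1 is v_k = −k^2. Adding homogeneous solution A + B k and matching boundaries gives v_k = k (161 − k). Substituting k = 12: v_12 = 12 · 149 = 1788.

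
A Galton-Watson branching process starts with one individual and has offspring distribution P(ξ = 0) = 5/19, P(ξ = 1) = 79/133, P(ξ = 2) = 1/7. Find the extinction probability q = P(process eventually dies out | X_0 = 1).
q = 1

Mean offspring μ = 0·5/19 + 1·79/133 + 2·1/7 = 117/133 ≤ 1. For μ ≤ 1 with offspring not concentrated at 1, the Galton-Watson process goes extinct almost surely, so q = 1.
(Algebraic check: The pgf is f(s) = 5/19 + 79/133·s + 1/7·s². The extinction probability q is the smallest fixed point of f in [0, 1]. Setting s = f(s):
  1/7·s² + (79/133 − 1)·s + 5/19 = 0
  1/7·s² − (5/19 + 1/7)·s + 5/19 = 0
which factors as (s − 1)·(1/7·s − 5/19) = 0, giving roots s = 1 and s = (5/19)/(1/7) = 35/19. Since 35/19 ≥ 1, the smallest root in [0, 1] is s = 1.)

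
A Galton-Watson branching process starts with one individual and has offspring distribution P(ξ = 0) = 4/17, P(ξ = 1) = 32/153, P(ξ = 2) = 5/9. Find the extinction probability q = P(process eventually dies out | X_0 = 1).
q = 36/85

The pgf is f(s) = 4/17 + 32/153·s + 5/9·s². The extinction probability q is the smallest fixed point of f in [0, 1]. Setting s = f(s):
  5/9·s² + (32/153 − 1)·s + 4/17 = 0
  5/9·s² − (4/17 + 5/9)·s + 4/17 = 0
which factors as (s − 1)·(5/9·s − 4/17) = 0, giving roots s = 1 and s = (4/17)/(5/9) = 36/85.
Mean offspring μ = 32/153 + 2·5/9 = 202/153 > 1 (supercritical), so q < 1. The extinction probability is the smaller root: q = (4/17)/(5/9) = 36/85.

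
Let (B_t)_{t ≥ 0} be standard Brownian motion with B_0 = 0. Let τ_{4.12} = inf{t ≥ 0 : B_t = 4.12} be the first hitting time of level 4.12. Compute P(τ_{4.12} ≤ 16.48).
P(τ_{4.12} ≤ 16.48) = 2(1 − Φ(4.12/√16.48)) = 2(1 − Φ(1.0149)) ≈ 0.3102

By the reflection principle for standard BM, P(τ_b ≤ t) = 2 · P(B_t ≥ b). Since B_t ~ N(0, t), P(B_t ≥ 4.12) = 1 − Φ(4.12/√t) = 1 − Φ(4.12/√16.48) = 1 − Φ(1.0149) ≈ 0.15508. Doubling: P(τ_{4.12} ≤ 16.48) ≈ 2 · 0.15508 = 0.31016 ≈ 0.3102.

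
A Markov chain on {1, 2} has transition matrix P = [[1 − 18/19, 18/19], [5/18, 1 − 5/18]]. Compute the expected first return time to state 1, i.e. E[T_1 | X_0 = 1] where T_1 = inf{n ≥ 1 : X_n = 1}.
E[T_1 | X_0 = 1] = 1/π_1 = 419/95

For an irreducible recurrent Markov chain with stationary distribution π, E[T_i | X_0 = i] = 1/π_i (Kac's formula). Here π_1 = (5/18)/(18/19 + 5/18) = (5/18)/(419/342) = 95/419, so E[T_1 | X_0 = 1] = 1/π_1 = (18/19 + 5/18)/(5/18) = (419/342)/(5/18) = 419/95.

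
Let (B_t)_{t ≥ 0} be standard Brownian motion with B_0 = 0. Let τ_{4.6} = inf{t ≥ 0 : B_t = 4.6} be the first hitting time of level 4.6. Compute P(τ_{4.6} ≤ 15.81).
P(τ_{4.6} ≤ 15.81) = 2(1 − Φ(4.6/√15.81)) = 2(1 − Φ(1.1569)) ≈ 0.2473

By the reflection principle for standard BM, P(τ_b ≤ t) = 2 · P(B_t ≥ b). Since B_t ~ N(0, t), P(B_t ≥ 4.6) = 1 − Φ(4.6/√t) = 1 − Φ(4.6/√15.81) = 1 − Φ(1.1569) ≈ 0.12366. Doubling: P(τ_{4.6} ≤ 15.81) ≈ 2 · 0.12366 = 0.24732 ≈ 0.2473.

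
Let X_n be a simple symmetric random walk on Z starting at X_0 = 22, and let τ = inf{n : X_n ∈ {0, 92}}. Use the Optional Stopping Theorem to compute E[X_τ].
E[X_τ] = 22

X_n is a martingale and τ is a bounded-mean stopping time (indeed τ is finite a.s. with bounded expectation since the walk is in a bounded region). By the OST, E[X_τ] = E[X_0] = 22. Equivalently: E[X_τ] = 92 · P(hit 92 first) + 0 · P(hit 0 first) = 92 · (22/92) = 22.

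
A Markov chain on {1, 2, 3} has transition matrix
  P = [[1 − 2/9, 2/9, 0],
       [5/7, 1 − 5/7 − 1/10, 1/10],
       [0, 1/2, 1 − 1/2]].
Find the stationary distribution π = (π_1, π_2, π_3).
π = (75/103, 70/309, 14/309)

This is a birth-death chain on three states, which satisfies detailed balance: π_1 · P_{12} = π_2 · P_{21} and π_2 · P_{23} = π_3 · P_{32}.
From π_1 · 2/9 = π_2 · 5/7: π_2/π_1 = (2/9)/(5/7) = 14/45.
From π_2 · 1/10 = π_3 · 1/2: π_3/π_2 = (1/10)/(1/2) = 1/5.
Take π_1 proportional to 1; then unnormalized π = (1, 14/45, 14/225). Normalize by dividing by the sum 103/75:
  π = (75/103, 70/309, 14/309).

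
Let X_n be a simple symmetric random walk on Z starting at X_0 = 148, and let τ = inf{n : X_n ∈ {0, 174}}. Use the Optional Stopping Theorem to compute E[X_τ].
E[X_τ] = 148

X_n is a martingale and τ is a bounded-mean stopping time (indeed τ is finite a.s. with bounded expectation since the walk is in a bounded region). By the OST, E[X_τ] = E[X_0] = 148. Equivalently: E[X_τ] = 174 · P(hit 174 first) + 0 · P(hit 0 first) = 174 · (148/174) = 148.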